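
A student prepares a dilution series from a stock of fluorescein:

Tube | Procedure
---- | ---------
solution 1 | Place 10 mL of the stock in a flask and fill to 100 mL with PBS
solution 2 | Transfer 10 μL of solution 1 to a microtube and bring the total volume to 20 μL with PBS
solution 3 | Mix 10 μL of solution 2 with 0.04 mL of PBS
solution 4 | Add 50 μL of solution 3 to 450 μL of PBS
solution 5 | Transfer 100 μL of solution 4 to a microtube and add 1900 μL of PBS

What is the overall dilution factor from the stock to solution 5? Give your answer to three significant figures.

2.00 × 10^4

Step 1: 10 mL brought to 100 mL → factor 100/10 = 10
Step 2: 10 μL brought to 20 μL → factor 20/10 = 2
Step 3: 10 μL + 0.04 mL = 50 μL total → factor 50/10 = 5
Step 4: 50 μL + 450 μL = 500 μL total → factor 500/50 = 10
Step 5: 100 μL + 1900 μL = 2000 μL total → factor 2000/100 = 20
Overall dilution factor = 10 × 2 × 5 × 10 × 20 = 20000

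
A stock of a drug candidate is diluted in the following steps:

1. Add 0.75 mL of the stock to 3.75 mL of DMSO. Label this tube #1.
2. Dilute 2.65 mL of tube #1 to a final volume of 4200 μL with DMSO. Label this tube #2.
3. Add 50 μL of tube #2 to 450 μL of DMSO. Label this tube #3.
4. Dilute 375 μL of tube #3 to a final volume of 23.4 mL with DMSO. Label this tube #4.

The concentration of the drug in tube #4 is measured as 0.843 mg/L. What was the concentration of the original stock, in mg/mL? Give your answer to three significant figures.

5.00 mg/mL

Step 1: 0.75 mL + 3.75 mL = 4.5 mL total → factor 4.5/0.75 = 6
Step 2: 2.65 mL brought to 4200 μL → factor 4.2/2.65 = 1.5849
Step 3: 50 μL + 450 μL = 500 μL total → factor 500/50 = 10
Step 4: 375 μL brought to 23.4 mL → factor 23400/375 = 62.4
Overall dilution factor = 6 × 1.5849 × 10 × 62.4 = 5933.9
Stock = 0.843 mg/L × 5933.9 = 5002 mg/L = 5.00 mg/mL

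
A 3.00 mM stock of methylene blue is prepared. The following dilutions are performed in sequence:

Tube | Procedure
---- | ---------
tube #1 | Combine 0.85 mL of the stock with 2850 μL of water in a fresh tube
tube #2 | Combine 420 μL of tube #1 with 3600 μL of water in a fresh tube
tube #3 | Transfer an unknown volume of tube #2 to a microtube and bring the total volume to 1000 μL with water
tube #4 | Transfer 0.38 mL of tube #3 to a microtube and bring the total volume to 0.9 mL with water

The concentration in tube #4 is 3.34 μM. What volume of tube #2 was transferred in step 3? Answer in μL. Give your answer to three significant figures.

110 μL

Step 1: 0.85 mL + 2850 μL = 3.7 mL total → factor 3.7/0.85 = 4.3529
Step 2: 420 μL + 3600 μL = 4020 μL total → factor 4020/420 = 9.5714
Step 3: v brought to 1000 μL → factor = 1000 μL/v
Step 4: 0.38 mL brought to 0.9 mL → factor 0.9/0.38 = 2.3684
Product of known-step factors = 98.678
Overall factor = 3.00 mM / (3.34 μM) = 898.2
Step-3 factor = 898.2 / 98.678 = 9.1024
v = 1000 μL / 9.1024 = 110 μL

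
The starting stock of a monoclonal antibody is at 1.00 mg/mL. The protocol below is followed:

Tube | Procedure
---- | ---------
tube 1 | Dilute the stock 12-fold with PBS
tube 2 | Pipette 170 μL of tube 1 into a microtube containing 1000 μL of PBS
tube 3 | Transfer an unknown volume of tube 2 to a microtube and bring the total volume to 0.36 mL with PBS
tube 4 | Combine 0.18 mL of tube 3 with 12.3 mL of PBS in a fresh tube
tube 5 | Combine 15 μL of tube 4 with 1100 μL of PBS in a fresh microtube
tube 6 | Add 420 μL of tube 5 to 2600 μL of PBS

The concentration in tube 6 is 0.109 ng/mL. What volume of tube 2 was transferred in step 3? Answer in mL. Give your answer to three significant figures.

Step 1: 12-fold → factor 12
Step 2: 170 μL + 1000 μL = 1170 μL total → factor 1170/170 = 6.8824
Step 3: v brought to 0.36 mL → factor = 0.36 mL/v
Step 4: 0.18 mL + 12.3 mL = 12.48 mL total → factor 12.48/0.18 = 69.333
Step 5: 15 μL + 1100 μL = 1115 μL total → factor 1115/15 = 74.333
Step 6: 420 μL + 2600 μL = 3020 μL total → factor 3020/420 = 7.1905
Product of known-step factors = 3.0606 × 10^6
Overall factor = 1.00 mg/mL / (0.109 ng/mL) = 9.1743 × 10^6
Step-3 factor = 9.1743 × 10^6 / 3.0606 × 10^6 = 2.9976
v = 0.36 mL / 2.9976 = 0.120 mL

0.120 mL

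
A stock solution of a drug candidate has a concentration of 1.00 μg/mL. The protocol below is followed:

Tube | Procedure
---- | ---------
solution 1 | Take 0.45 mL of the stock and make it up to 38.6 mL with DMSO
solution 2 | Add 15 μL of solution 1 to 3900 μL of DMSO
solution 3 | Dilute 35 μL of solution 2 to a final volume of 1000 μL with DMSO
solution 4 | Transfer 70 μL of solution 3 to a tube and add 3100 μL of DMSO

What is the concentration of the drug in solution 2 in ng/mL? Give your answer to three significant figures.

0.0447 ng/mL

Step 1: 0.45 mL brought to 38.6 mL → factor 38.6/0.45 = 85.778
Step 2: 15 μL + 3900 μL = 3915 μL total → factor 3915/15 = 261
Dilution factor through solution 2 = 85.778 × 261 = 22388
[solution 2] = 1.00 μg/mL / 22388 = 4.467 × 10^-5 μg/mL = 0.0447 ng/mL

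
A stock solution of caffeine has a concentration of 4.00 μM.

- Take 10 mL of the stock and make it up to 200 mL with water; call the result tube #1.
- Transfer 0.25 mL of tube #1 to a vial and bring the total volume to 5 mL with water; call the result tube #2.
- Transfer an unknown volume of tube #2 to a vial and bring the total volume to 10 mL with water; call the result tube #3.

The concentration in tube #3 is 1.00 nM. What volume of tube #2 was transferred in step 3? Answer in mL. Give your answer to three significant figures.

Step 1: 10 mL brought to 200 mL → factor 200/10 = 20
Step 2: 0.25 mL brought to 5 mL → factor 5/0.25 = 20
Step 3: v brought to 10 mL → factor = 10 mL/v
Product of known-step factors = 400
Overall factor = 4.00 μM / (1.00 nM) = 4000
Step-3 factor = 4000 / 400 = 10
v = 10 mL / 10 = 1.00 mL

1.00 mL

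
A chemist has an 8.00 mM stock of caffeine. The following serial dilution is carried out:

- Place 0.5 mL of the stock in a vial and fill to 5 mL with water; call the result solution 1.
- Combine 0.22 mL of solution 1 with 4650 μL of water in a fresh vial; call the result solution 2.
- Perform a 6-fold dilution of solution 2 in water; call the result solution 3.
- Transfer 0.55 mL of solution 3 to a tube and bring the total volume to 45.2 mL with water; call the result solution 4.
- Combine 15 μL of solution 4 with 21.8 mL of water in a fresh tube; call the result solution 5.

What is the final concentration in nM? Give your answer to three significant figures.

0.0504 nM

Step 1: 0.5 mL brought to 5 mL → factor 5/0.5 = 10
Step 2: 0.22 mL + 4650 μL = 4.87 mL total → factor 4.87/0.22 = 22.136
Step 3: 6-fold → factor 6
Step 4: 0.55 mL brought to 45.2 mL → factor 45.2/0.55 = 82.182
Step 5: 15 μL + 21.8 mL = 21815 μL total → factor 21815/15 = 1454.3
Overall dilution factor = 10 × 22.136 × 6 × 82.182 × 1454.3 = 1.5874 × 10^8
Final = 8.00 mM / 1.5874 × 10^8 = 5.040 × 10^-8 mM = 0.0504 nM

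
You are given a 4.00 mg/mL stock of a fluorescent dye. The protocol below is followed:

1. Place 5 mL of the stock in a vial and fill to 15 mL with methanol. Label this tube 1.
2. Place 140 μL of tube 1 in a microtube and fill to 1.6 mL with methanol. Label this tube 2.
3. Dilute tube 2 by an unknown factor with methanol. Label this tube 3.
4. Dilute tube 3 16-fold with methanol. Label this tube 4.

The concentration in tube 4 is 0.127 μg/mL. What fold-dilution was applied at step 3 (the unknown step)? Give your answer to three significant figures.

57.4-fold

Step 1: 5 mL brought to 15 mL → factor 15/5 = 3
Step 2: 140 μL brought to 1.6 mL → factor 1600/140 = 11.429
Step 3: unknown factor x
Step 4: 16-fold → factor 16
Product of known-step factors = 548.57
Overall factor = 4.00 mg/mL / (0.127 μg/mL) = 31496
x = 31496 / 548.57 = 57.4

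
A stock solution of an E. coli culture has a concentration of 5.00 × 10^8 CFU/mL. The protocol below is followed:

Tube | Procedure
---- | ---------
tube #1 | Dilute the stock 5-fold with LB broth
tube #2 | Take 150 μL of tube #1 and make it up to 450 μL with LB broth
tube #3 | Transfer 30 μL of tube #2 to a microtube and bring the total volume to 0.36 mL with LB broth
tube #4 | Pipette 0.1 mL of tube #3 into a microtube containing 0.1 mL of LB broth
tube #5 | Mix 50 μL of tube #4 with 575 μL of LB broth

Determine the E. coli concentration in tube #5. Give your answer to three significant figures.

1.11 × 10^5 CFU/mL

Step 1: 5-fold → factor 5
Step 2: 150 μL brought to 450 μL → factor 450/150 = 3
Step 3: 30 μL brought to 0.36 mL → factor 360/30 = 12
Step 4: 0.1 mL + 0.1 mL = 0.2 mL total → factor 0.2/0.1 = 2
Step 5: 50 μL + 575 μL = 625 μL total → factor 625/50 = 12.5
Overall dilution factor = 5 × 3 × 12 × 2 × 12.5 = 4500
Final = 5.00 × 10^8 CFU/mL / 4500 = 1.11 × 10^5 CFU/mL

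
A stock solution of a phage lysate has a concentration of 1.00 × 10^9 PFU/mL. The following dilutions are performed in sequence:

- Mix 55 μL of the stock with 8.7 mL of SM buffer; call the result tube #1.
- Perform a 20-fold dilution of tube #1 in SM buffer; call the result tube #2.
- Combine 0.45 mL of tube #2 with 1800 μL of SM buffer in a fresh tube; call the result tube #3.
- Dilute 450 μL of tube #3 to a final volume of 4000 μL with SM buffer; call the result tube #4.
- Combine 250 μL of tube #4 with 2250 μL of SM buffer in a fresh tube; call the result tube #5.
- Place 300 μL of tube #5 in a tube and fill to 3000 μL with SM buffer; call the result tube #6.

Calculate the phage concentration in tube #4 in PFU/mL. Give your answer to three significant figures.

7.07 × 10^3 PFU/mL

Step 1: 55 μL + 8.7 mL = 8755 μL total → factor 8755/55 = 159.18
Step 2: 20-fold → factor 20
Step 3: 0.45 mL + 1800 μL = 2.25 mL total → factor 2.25/0.45 = 5
Step 4: 450 μL brought to 4000 μL → factor 4000/450 = 8.8889
Dilution factor through tube #4 = 159.18 × 20 × 5 × 8.8889 = 1.4149 × 10^5
[tube #4] = 1.00 × 10^9 PFU/mL / 1.4149 × 10^5 = 7.07 × 10^3 PFU/mL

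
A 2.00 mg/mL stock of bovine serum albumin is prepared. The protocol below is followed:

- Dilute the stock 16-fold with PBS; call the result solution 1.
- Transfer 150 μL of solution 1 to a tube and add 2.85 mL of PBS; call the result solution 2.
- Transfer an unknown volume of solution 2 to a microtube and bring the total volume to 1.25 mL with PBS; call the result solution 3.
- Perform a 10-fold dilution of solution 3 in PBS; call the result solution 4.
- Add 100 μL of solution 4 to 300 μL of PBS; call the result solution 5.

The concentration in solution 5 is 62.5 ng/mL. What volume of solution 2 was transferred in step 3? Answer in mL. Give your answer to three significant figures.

Step 1: 16-fold → factor 16
Step 2: 150 μL + 2.85 mL = 3000 μL total → factor 3000/150 = 20
Step 3: v brought to 1.25 mL → factor = 1.25 mL/v
Step 4: 10-fold → factor 10
Step 5: 100 μL + 300 μL = 400 μL total → factor 400/100 = 4
Product of known-step factors = 12800
Overall factor = 2.00 mg/mL / (62.5 ng/mL) = 32000
Step-3 factor = 32000 / 12800 = 2.5
v = 1.25 mL / 2.5 = 0.500 mL

0.500 mL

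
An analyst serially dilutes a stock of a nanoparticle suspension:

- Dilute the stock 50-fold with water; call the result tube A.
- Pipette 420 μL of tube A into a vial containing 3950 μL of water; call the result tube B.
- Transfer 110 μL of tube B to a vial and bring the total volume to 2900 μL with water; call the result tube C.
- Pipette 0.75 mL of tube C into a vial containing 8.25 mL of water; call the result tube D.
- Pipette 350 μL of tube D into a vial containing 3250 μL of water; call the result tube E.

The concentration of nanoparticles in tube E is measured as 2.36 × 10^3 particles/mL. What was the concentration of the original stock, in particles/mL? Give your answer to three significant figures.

4.00 × 10^9 particles/mL

Step 1: 50-fold → factor 50
Step 2: 420 μL + 3950 μL = 4370 μL total → factor 4370/420 = 10.405
Step 3: 110 μL brought to 2900 μL → factor 2900/110 = 26.364
Step 4: 0.75 mL + 8.25 mL = 9 mL total → factor 9/0.75 = 12
Step 5: 350 μL + 3250 μL = 3600 μL total → factor 3600/350 = 10.286
Overall dilution factor = 50 × 10.405 × 26.364 × 12 × 10.286 = 1.6929 × 10^6
Stock = 2.36 × 10^3 particles/mL × 1.6929 × 10^6 = 4.00 × 10^9 particles/mL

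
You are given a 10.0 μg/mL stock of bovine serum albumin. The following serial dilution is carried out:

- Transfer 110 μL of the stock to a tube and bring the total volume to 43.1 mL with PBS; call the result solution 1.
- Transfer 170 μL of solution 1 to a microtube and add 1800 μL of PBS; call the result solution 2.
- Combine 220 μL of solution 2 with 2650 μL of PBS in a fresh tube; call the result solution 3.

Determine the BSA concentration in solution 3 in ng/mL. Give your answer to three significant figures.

Step 1: 110 μL brought to 43.1 mL → factor 43100/110 = 391.82
Step 2: 170 μL + 1800 μL = 1970 μL total → factor 1970/170 = 11.588
Step 3: 220 μL + 2650 μL = 2870 μL total → factor 2870/220 = 13.045
Overall dilution factor = 391.82 × 11.588 × 13.045 = 59233
Final = 10.0 μg/mL / 59233 = 0.0001688 μg/mL = 0.169 ng/mL

0.169 ng/mL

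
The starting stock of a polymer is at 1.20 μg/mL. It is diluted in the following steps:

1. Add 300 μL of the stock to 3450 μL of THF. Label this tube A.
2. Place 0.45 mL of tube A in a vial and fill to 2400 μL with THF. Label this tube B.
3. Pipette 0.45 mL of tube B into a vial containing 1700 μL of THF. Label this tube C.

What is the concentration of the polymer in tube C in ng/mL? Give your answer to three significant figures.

3.77 ng/mL

Step 1: 300 μL + 3450 μL = 3750 μL total → factor 3750/300 = 12.5
Step 2: 0.45 mL brought to 2400 μL → factor 2.4/0.45 = 5.3333
Step 3: 0.45 mL + 1700 μL = 2.15 mL total → factor 2.15/0.45 = 4.7778
Overall dilution factor = 12.5 × 5.3333 × 4.7778 = 318.52
Final = 1.20 μg/mL / 318.52 = 0.003767 μg/mL = 3.77 ng/mL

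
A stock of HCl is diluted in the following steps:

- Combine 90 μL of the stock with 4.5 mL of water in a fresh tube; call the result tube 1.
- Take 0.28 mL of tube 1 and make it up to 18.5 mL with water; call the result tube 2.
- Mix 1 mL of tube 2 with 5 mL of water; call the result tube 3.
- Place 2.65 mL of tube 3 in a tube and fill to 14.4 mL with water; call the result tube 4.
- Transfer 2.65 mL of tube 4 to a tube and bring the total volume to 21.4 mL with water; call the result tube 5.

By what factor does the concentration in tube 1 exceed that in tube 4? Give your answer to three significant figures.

2.15 × 10^3

Step 1: 90 μL + 4.5 mL = 4590 μL total → factor 4590/90 = 51
Step 2: 0.28 mL brought to 18.5 mL → factor 18.5/0.28 = 66.071
Step 3: 1 mL + 5 mL = 6 mL total → factor 6/1 = 6
Step 4: 2.65 mL brought to 14.4 mL → factor 14.4/2.65 = 5.434
Dilution factor to tube 1 = 51; to tube 4 = 1.0986 × 10^5
[tube 1]/[tube 4] = (factor to tube 4)/(factor to tube 1) = 1.0986 × 10^5/51 = 2.15 × 10^3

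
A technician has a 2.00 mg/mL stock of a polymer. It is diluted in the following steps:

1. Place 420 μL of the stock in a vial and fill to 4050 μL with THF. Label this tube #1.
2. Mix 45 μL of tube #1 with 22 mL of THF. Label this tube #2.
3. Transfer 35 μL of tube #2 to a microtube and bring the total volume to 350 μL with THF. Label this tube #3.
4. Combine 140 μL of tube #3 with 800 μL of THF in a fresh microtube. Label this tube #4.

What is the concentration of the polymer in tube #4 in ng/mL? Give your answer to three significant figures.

Step 1: 420 μL brought to 4050 μL → factor 4050/420 = 9.6429
Step 2: 45 μL + 22 mL = 22045 μL total → factor 22045/45 = 489.89
Step 3: 35 μL brought to 350 μL → factor 350/35 = 10
Step 4: 140 μL + 800 μL = 940 μL total → factor 940/140 = 6.7143
Overall dilution factor = 9.6429 × 489.89 × 10 × 6.7143 = 3.1718 × 10^5
Final = 2.00 mg/mL / 3.1718 × 10^5 = 6.306 × 10^-6 mg/mL = 6.31 ng/mL

6.31 ng/mL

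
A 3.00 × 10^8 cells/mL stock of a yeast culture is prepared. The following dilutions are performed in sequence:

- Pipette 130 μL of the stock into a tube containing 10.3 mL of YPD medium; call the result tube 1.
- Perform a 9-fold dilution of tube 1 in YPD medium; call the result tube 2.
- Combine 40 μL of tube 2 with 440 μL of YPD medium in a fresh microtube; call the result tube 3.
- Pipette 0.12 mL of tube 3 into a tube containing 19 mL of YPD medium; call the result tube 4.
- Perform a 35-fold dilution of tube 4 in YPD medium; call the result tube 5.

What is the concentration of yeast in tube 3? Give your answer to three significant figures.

3.46 × 10^4 cells/mL

Step 1: 130 μL + 10.3 mL = 10430 μL total → factor 10430/130 = 80.231
Step 2: 9-fold → factor 9
Step 3: 40 μL + 440 μL = 480 μL total → factor 480/40 = 12
Dilution factor through tube 3 = 80.231 × 9 × 12 = 8664.9
[tube 3] = 3.00 × 10^8 cells/mL / 8664.9 = 3.46 × 10^4 cells/mL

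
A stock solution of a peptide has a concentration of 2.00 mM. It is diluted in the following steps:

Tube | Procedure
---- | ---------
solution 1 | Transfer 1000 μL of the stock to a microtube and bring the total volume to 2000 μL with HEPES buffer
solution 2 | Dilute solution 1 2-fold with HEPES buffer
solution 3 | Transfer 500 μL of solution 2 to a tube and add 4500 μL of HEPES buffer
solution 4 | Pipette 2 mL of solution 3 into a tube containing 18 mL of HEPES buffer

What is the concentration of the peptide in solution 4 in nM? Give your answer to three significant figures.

Step 1: 1000 μL brought to 2000 μL → factor 2000/1000 = 2
Step 2: 2-fold → factor 2
Step 3: 500 μL + 4500 μL = 5000 μL total → factor 5000/500 = 10
Step 4: 2 mL + 18 mL = 20 mL total → factor 20/2 = 10
Overall dilution factor = 2 × 2 × 10 × 10 = 400
Final = 2.00 mM / 400 = 0.005000 mM = 5.00 × 10^3 nM

5.00 × 10^3 nM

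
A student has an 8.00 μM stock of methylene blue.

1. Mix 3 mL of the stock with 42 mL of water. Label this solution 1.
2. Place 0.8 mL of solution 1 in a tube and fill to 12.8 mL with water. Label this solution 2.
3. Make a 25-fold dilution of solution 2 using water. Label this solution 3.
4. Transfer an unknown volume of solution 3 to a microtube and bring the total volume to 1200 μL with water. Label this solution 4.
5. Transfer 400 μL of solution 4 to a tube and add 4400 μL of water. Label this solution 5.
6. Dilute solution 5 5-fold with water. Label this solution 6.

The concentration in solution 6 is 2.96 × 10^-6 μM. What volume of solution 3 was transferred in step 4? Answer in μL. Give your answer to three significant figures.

160 μL

Step 1: 3 mL + 42 mL = 45 mL total → factor 45/3 = 15
Step 2: 0.8 mL brought to 12.8 mL → factor 12.8/0.8 = 16
Step 3: 25-fold → factor 25
Step 4: v brought to 1200 μL → factor = 1200 μL/v
Step 5: 400 μL + 4400 μL = 4800 μL total → factor 4800/400 = 12
Step 6: 5-fold → factor 5
Product of known-step factors = 3.6 × 10^5
Overall factor = 8.00 μM / (2.96 × 10^-6 μM) = 2.7027 × 10^6
Step-4 factor = 2.7027 × 10^6 / 3.6 × 10^5 = 7.5075
v = 1200 μL / 7.5075 = 160 μL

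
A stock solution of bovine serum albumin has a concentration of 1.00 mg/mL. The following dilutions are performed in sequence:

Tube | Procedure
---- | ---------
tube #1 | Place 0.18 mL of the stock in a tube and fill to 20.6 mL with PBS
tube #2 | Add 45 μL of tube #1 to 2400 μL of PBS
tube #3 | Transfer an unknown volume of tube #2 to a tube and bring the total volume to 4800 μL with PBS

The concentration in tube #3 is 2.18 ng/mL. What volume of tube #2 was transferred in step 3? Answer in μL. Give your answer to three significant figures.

Step 1: 0.18 mL brought to 20.6 mL → factor 20.6/0.18 = 114.44
Step 2: 45 μL + 2400 μL = 2445 μL total → factor 2445/45 = 54.333
Step 3: v brought to 4800 μL → factor = 4800 μL/v
Product of known-step factors = 6218.1
Overall factor = 1.00 mg/mL / (2.18 ng/mL) = 4.5872 × 10^5
Step-3 factor = 4.5872 × 10^5 / 6218.1 = 73.77
v = 4800 μL / 73.77 = 65.1 μL

65.1 μL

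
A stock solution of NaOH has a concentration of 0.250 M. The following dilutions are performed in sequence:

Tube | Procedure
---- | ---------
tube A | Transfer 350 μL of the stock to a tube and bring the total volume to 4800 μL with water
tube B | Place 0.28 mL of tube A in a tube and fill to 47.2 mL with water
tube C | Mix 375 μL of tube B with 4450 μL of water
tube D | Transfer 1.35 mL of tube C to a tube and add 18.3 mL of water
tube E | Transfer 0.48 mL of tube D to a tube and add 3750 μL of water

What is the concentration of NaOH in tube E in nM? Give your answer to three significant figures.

65.5 nM

Step 1: 350 μL brought to 4800 μL → factor 4800/350 = 13.714
Step 2: 0.28 mL brought to 47.2 mL → factor 47.2/0.28 = 168.57
Step 3: 375 μL + 4450 μL = 4825 μL total → factor 4825/375 = 12.867
Step 4: 1.35 mL + 18.3 mL = 19.65 mL total → factor 19.65/1.35 = 14.556
Step 5: 0.48 mL + 3750 μL = 4.23 mL total → factor 4.23/0.48 = 8.8125
Overall dilution factor = 13.714 × 168.57 × 12.867 × 14.556 × 8.8125 = 3.8155 × 10^6
Final = 0.250 M / 3.8155 × 10^6 = 6.552 × 10^-8 M = 65.5 nM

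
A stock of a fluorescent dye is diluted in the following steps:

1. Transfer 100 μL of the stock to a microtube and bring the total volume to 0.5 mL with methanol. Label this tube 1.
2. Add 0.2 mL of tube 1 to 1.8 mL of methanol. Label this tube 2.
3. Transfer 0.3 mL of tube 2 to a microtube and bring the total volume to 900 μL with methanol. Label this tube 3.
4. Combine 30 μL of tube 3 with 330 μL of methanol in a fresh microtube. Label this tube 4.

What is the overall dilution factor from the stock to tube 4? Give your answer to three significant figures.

1.80 × 10^3

Step 1: 100 μL brought to 0.5 mL → factor 500/100 = 5
Step 2: 0.2 mL + 1.8 mL = 2 mL total → factor 2/0.2 = 10
Step 3: 0.3 mL brought to 900 μL → factor 0.9/0.3 = 3
Step 4: 30 μL + 330 μL = 360 μL total → factor 360/30 = 12
Overall dilution factor = 5 × 10 × 3 × 12 = 1800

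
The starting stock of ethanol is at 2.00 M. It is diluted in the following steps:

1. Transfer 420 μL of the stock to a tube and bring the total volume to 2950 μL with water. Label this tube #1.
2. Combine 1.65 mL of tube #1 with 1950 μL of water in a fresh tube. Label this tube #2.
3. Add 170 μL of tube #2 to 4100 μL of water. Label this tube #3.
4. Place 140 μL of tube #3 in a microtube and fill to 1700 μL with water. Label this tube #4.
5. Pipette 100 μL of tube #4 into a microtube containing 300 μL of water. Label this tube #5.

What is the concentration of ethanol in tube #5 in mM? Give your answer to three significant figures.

Step 1: 420 μL brought to 2950 μL → factor 2950/420 = 7.0238
Step 2: 1.65 mL + 1950 μL = 3.6 mL total → factor 3.6/1.65 = 2.1818
Step 3: 170 μL + 4100 μL = 4270 μL total → factor 4270/170 = 25.118
Step 4: 140 μL brought to 1700 μL → factor 1700/140 = 12.143
Step 5: 100 μL + 300 μL = 400 μL total → factor 400/100 = 4
Overall dilution factor = 7.0238 × 2.1818 × 25.118 × 12.143 × 4 = 18696
Final = 2.00 M / 18696 = 0.0001070 M = 0.107 mM

0.107 mM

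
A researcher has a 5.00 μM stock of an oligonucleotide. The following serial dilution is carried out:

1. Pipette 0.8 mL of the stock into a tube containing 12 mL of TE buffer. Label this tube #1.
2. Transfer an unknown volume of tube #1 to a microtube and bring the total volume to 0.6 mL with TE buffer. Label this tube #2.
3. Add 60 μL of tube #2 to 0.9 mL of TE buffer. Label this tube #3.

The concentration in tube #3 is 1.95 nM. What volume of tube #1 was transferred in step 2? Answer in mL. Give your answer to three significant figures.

0.0599 mL

Step 1: 0.8 mL + 12 mL = 12.8 mL total → factor 12.8/0.8 = 16
Step 2: v brought to 0.6 mL → factor = 0.6 mL/v
Step 3: 60 μL + 0.9 mL = 960 μL total → factor 960/60 = 16
Product of known-step factors = 256
Overall factor = 5.00 μM / (1.95 nM) = 2564.1
Step-2 factor = 2564.1 / 256 = 10.016
v = 0.6 mL / 10.016 = 0.0599 mL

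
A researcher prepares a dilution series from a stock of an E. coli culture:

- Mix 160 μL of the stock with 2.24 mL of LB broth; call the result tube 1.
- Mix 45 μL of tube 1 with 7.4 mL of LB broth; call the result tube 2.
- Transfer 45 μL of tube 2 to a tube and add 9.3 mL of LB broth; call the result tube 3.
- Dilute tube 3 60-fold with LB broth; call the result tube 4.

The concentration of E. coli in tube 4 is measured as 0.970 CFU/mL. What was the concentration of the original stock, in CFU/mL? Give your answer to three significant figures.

Step 1: 160 μL + 2.24 mL = 2400 μL total → factor 2400/160 = 15
Step 2: 45 μL + 7.4 mL = 7445 μL total → factor 7445/45 = 165.44
Step 3: 45 μL + 9.3 mL = 9345 μL total → factor 9345/45 = 207.67
Step 4: 60-fold → factor 60
Overall dilution factor = 15 × 165.44 × 207.67 × 60 = 3.0922 × 10^7
Stock = 0.970 CFU/mL × 3.0922 × 10^7 = 3.00 × 10^7 CFU/mL

3.00 × 10^7 CFU/mL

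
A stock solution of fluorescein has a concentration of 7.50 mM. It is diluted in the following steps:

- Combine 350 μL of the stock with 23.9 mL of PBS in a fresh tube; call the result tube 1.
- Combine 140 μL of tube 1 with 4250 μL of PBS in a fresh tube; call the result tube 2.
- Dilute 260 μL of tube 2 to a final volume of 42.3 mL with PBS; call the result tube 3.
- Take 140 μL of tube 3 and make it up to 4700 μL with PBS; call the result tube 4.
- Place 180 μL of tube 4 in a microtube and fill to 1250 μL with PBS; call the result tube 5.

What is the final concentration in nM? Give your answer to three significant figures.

0.0910 nM

Step 1: 350 μL + 23.9 mL = 24250 μL total → factor 24250/350 = 69.286
Step 2: 140 μL + 4250 μL = 4390 μL total → factor 4390/140 = 31.357
Step 3: 260 μL brought to 42.3 mL → factor 42300/260 = 162.69
Step 4: 140 μL brought to 4700 μL → factor 4700/140 = 33.571
Step 5: 180 μL brought to 1250 μL → factor 1250/180 = 6.9444
Overall dilution factor = 69.286 × 31.357 × 162.69 × 33.571 × 6.9444 = 8.2405 × 10^7
Final = 7.50 mM / 8.2405 × 10^7 = 9.101 × 10^-8 mM = 0.0910 nM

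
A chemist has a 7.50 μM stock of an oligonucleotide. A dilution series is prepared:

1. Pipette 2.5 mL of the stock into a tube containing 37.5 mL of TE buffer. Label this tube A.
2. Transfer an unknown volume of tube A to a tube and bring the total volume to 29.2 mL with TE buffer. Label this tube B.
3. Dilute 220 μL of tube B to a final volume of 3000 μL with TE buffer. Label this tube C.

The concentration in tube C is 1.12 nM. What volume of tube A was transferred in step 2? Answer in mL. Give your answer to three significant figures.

0.951 mL

Step 1: 2.5 mL + 37.5 mL = 40 mL total → factor 40/2.5 = 16
Step 2: v brought to 29.2 mL → factor = 29.2 mL/v
Step 3: 220 μL brought to 3000 μL → factor 3000/220 = 13.636
Product of known-step factors = 218.18
Overall factor = 7.50 μM / (1.12 nM) = 6696.4
Step-2 factor = 6696.4 / 218.18 = 30.692
v = 29.2 mL / 30.692 = 0.951 mL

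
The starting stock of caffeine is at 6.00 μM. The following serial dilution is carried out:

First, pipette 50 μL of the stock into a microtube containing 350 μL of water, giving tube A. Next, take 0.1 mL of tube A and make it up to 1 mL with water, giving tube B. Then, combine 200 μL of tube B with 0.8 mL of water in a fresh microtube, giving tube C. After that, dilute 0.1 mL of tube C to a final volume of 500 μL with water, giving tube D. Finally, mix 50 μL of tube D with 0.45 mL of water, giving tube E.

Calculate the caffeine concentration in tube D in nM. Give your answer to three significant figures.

3.00 nM

Step 1: 50 μL + 350 μL = 400 μL total → factor 400/50 = 8
Step 2: 0.1 mL brought to 1 mL → factor 1/0.1 = 10
Step 3: 200 μL + 0.8 mL = 1000 μL total → factor 1000/200 = 5
Step 4: 0.1 mL brought to 500 μL → factor 0.5/0.1 = 5
Dilution factor through tube D = 8 × 10 × 5 × 5 = 2000
[tube D] = 6.00 μM / 2000 = 0.003000 μM = 3.00 nM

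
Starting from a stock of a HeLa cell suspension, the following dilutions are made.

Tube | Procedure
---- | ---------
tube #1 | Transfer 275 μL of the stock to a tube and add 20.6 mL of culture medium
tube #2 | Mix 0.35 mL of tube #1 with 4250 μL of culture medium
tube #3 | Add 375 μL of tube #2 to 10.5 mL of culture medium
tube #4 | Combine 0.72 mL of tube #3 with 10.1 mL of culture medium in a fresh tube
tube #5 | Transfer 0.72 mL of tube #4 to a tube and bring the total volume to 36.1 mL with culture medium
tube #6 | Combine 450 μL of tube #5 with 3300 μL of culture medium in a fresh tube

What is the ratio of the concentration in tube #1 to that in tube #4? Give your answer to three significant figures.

5.73 × 10^3

Step 1: 275 μL + 20.6 mL = 20875 μL total → factor 20875/275 = 75.909
Step 2: 0.35 mL + 4250 μL = 4.6 mL total → factor 4.6/0.35 = 13.143
Step 3: 375 μL + 10.5 mL = 10875 μL total → factor 10875/375 = 29
Step 4: 0.72 mL + 10.1 mL = 10.82 mL total → factor 10.82/0.72 = 15.028
Dilution factor to tube #1 = 75.909; to tube #4 = 4.3479 × 10^5
[tube #1]/[tube #4] = (factor to tube #4)/(factor to tube #1) = 4.3479 × 10^5/75.909 = 5.73 × 10^3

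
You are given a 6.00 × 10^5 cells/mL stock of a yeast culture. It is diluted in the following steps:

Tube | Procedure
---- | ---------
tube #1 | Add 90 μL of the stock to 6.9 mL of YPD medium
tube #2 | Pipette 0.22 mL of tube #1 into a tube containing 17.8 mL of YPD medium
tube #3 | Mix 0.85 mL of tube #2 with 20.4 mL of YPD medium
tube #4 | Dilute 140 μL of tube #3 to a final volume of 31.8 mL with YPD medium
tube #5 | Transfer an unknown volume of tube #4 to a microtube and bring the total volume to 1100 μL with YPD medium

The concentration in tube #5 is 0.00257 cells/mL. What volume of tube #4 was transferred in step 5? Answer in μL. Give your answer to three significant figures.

Step 1: 90 μL + 6.9 mL = 6990 μL total → factor 6990/90 = 77.667
Step 2: 0.22 mL + 17.8 mL = 18.02 mL total → factor 18.02/0.22 = 81.909
Step 3: 0.85 mL + 20.4 mL = 21.25 mL total → factor 21.25/0.85 = 25
Step 4: 140 μL brought to 31.8 mL → factor 31800/140 = 227.14
Step 5: v brought to 1100 μL → factor = 1100 μL/v
Product of known-step factors = 3.6125 × 10^7
Overall factor = 6.00 × 10^5 cells/mL / (0.00257 cells/mL) = 2.3346 × 10^8
Step-5 factor = 2.3346 × 10^8 / 3.6125 × 10^7 = 6.4627
v = 1100 μL / 6.4627 = 170 μL

170 μL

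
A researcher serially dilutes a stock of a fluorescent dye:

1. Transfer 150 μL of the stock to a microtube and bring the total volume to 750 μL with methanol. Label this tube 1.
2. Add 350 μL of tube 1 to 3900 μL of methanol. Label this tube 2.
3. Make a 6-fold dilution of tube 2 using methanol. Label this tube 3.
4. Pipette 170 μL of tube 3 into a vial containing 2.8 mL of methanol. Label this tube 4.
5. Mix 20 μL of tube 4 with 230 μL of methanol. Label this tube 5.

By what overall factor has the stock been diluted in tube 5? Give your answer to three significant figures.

7.96 × 10^4

Step 1: 150 μL brought to 750 μL → factor 750/150 = 5
Step 2: 350 μL + 3900 μL = 4250 μL total → factor 4250/350 = 12.143
Step 3: 6-fold → factor 6
Step 4: 170 μL + 2.8 mL = 2970 μL total → factor 2970/170 = 17.471
Step 5: 20 μL + 230 μL = 250 μL total → factor 250/20 = 12.5
Overall dilution factor = 5 × 12.143 × 6 × 17.471 × 12.5 = 79554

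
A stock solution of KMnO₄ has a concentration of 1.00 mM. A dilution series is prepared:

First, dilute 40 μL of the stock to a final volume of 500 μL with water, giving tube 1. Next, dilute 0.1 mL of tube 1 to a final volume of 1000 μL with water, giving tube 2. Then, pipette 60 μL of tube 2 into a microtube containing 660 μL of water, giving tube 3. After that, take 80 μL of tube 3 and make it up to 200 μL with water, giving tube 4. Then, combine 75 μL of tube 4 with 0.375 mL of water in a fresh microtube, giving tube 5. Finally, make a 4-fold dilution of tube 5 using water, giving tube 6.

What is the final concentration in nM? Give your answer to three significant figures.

11.1 nM

Step 1: 40 μL brought to 500 μL → factor 500/40 = 12.5
Step 2: 0.1 mL brought to 1000 μL → factor 1/0.1 = 10
Step 3: 60 μL + 660 μL = 720 μL total → factor 720/60 = 12
Step 4: 80 μL brought to 200 μL → factor 200/80 = 2.5
Step 5: 75 μL + 0.375 mL = 450 μL total → factor 450/75 = 6
Step 6: 4-fold → factor 4
Overall dilution factor = 12.5 × 10 × 12 × 2.5 × 6 × 4 = 90000
Final = 1.00 mM / 90000 = 1.111 × 10^-5 mM = 11.1 nM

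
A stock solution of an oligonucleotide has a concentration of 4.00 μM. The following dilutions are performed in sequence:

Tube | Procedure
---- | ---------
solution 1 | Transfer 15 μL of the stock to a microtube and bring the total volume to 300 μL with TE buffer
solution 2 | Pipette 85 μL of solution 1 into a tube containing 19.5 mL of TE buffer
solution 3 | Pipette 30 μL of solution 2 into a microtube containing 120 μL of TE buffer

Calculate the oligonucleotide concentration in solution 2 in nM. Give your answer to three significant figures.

Step 1: 15 μL brought to 300 μL → factor 300/15 = 20
Step 2: 85 μL + 19.5 mL = 19585 μL total → factor 19585/85 = 230.41
Dilution factor through solution 2 = 20 × 230.41 = 4608.2
[solution 2] = 4.00 μM / 4608.2 = 0.0008680 μM = 0.868 nM

0.868 nM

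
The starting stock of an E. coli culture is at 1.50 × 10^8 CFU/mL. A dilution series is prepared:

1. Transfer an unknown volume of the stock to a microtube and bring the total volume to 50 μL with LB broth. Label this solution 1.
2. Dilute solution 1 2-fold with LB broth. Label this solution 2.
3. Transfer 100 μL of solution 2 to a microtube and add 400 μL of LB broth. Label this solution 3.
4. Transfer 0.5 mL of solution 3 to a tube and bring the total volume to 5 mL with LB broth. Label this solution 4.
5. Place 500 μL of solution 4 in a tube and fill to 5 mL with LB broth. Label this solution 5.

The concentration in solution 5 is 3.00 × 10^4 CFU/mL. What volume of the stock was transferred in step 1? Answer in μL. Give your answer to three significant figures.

Step 1: v brought to 50 μL → factor = 50 μL/v
Step 2: 2-fold → factor 2
Step 3: 100 μL + 400 μL = 500 μL total → factor 500/100 = 5
Step 4: 0.5 mL brought to 5 mL → factor 5/0.5 = 10
Step 5: 500 μL brought to 5 mL → factor 5000/500 = 10
Product of known-step factors = 1000
Overall factor = 1.50 × 10^8 CFU/mL / (3.00 × 10^4 CFU/mL) = 5000
Step-1 factor = 5000 / 1000 = 5
v = 50 μL / 5 = 10.0 μL

10.0 μL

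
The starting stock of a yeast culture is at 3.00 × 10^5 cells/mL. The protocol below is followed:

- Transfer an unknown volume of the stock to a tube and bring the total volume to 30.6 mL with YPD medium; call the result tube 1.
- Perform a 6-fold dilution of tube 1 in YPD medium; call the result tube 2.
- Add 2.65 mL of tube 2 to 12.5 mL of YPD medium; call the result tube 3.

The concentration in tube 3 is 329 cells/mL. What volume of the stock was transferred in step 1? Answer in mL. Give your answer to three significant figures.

Step 1: v brought to 30.6 mL → factor = 30.6 mL/v
Step 2: 6-fold → factor 6
Step 3: 2.65 mL + 12.5 mL = 15.15 mL total → factor 15.15/2.65 = 5.717
Product of known-step factors = 34.302
Overall factor = 3.00 × 10^5 cells/mL / (329 cells/mL) = 911.85
Step-1 factor = 911.85 / 34.302 = 26.583
v = 30.6 mL / 26.583 = 1.15 mL

1.15 mL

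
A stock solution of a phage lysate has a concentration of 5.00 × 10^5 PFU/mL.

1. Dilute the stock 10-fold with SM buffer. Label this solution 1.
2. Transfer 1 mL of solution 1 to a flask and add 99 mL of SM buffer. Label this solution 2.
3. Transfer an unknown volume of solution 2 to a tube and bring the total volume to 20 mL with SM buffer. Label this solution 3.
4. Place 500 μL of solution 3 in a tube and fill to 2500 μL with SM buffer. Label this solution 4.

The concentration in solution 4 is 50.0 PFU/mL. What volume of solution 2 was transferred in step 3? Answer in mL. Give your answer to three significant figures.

10.0 mL

Step 1: 10-fold → factor 10
Step 2: 1 mL + 99 mL = 100 mL total → factor 100/1 = 100
Step 3: v brought to 20 mL → factor = 20 mL/v
Step 4: 500 μL brought to 2500 μL → factor 2500/500 = 5
Product of known-step factors = 5000
Overall factor = 5.00 × 10^5 PFU/mL / (50.0 PFU/mL) = 10000
Step-3 factor = 10000 / 5000 = 2
v = 20 mL / 2 = 10.0 mL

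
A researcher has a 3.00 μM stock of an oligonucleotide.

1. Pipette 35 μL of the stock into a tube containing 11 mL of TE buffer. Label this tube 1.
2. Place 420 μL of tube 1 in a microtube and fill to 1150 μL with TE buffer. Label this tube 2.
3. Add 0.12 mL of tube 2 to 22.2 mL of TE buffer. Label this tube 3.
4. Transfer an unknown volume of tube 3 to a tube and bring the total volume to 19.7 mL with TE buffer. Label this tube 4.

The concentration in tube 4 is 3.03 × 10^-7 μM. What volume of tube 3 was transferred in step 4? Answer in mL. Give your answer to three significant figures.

0.319 mL

Step 1: 35 μL + 11 mL = 11035 μL total → factor 11035/35 = 315.29
Step 2: 420 μL brought to 1150 μL → factor 1150/420 = 2.7381
Step 3: 0.12 mL + 22.2 mL = 22.32 mL total → factor 22.32/0.12 = 186
Step 4: v brought to 19.7 mL → factor = 19.7 mL/v
Product of known-step factors = 1.6057 × 10^5
Overall factor = 3.00 μM / (3.03 × 10^-7 μM) = 9.901 × 10^6
Step-4 factor = 9.901 × 10^6 / 1.6057 × 10^5 = 61.661
v = 19.7 mL / 61.661 = 0.319 mL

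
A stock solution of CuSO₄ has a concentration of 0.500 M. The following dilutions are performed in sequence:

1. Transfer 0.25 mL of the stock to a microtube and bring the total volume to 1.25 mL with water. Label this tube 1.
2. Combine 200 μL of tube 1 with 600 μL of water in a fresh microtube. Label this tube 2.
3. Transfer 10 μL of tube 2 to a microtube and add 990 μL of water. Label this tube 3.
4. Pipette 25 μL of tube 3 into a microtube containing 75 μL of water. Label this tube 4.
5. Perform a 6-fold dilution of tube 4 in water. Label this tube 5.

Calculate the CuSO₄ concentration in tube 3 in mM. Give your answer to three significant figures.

Step 1: 0.25 mL brought to 1.25 mL → factor 1.25/0.25 = 5
Step 2: 200 μL + 600 μL = 800 μL total → factor 800/200 = 4
Step 3: 10 μL + 990 μL = 1000 μL total → factor 1000/10 = 100
Dilution factor through tube 3 = 5 × 4 × 100 = 2000
[tube 3] = 0.500 M / 2000 = 0.0002500 M = 0.250 mM

0.250 mM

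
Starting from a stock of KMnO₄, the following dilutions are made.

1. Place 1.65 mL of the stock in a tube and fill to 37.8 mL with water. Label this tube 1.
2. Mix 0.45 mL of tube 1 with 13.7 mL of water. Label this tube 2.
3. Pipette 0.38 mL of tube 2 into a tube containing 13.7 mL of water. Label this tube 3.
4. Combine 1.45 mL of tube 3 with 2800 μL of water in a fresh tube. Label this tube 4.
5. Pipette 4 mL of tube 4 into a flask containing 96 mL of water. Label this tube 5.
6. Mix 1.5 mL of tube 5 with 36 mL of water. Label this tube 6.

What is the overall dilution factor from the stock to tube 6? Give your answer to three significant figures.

Step 1: 1.65 mL brought to 37.8 mL → factor 37.8/1.65 = 22.909
Step 2: 0.45 mL + 13.7 mL = 14.15 mL total → factor 14.15/0.45 = 31.444
Step 3: 0.38 mL + 13.7 mL = 14.08 mL total → factor 14.08/0.38 = 37.053
Step 4: 1.45 mL + 2800 μL = 4.25 mL total → factor 4.25/1.45 = 2.931
Step 5: 4 mL + 96 mL = 100 mL total → factor 100/4 = 25
Step 6: 1.5 mL + 36 mL = 37.5 mL total → factor 37.5/1.5 = 25
Overall dilution factor = 22.909 × 31.444 × 37.053 × 2.931 × 25 × 25 = 4.8896 × 10^7

4.89 × 10^7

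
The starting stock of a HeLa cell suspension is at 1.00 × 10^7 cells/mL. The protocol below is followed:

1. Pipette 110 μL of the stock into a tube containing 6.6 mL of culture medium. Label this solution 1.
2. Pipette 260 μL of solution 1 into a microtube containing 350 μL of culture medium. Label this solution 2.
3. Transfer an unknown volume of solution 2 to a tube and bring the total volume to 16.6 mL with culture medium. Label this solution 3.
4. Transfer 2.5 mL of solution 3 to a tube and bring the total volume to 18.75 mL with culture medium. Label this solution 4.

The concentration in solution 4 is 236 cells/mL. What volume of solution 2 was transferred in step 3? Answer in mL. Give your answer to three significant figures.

Step 1: 110 μL + 6.6 mL = 6710 μL total → factor 6710/110 = 61
Step 2: 260 μL + 350 μL = 610 μL total → factor 610/260 = 2.3462
Step 3: v brought to 16.6 mL → factor = 16.6 mL/v
Step 4: 2.5 mL brought to 18.75 mL → factor 18.75/2.5 = 7.5
Product of known-step factors = 1073.4
Overall factor = 1.00 × 10^7 cells/mL / (236 cells/mL) = 42373
Step-3 factor = 42373 / 1073.4 = 39.477
v = 16.6 mL / 39.477 = 0.421 mL

0.421 mL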